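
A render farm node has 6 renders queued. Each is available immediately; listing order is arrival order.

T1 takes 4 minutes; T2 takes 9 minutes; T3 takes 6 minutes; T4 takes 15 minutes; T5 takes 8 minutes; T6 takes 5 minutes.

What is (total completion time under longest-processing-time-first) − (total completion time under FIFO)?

40

LPT (decreasing processing time): T4 T2 T5 T3 T6 T1.
T4: 0→15
T2: 15→24
T5: 24→32
T3: 32→38
T6: 38→43
T1: 43→47
Sum = 15+24+32+38+43+47 = 199.
FIFO (arrival order): T1 T2 T3 T4 T5 T6.
T1: 0→4
T2: 4→13
T3: 13→19
T4: 19→34
T5: 34→42
T6: 42→47
Sum = 4+13+19+34+42+47 = 159.
Difference = 199 − 159 = 40.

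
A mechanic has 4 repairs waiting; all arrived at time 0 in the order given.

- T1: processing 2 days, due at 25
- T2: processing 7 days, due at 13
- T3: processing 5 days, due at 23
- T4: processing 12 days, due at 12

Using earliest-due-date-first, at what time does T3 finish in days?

24

EDD (increasing due date): T4 T2 T3 T1.
T4: 0→12
T2: 12→19
T3: 19→24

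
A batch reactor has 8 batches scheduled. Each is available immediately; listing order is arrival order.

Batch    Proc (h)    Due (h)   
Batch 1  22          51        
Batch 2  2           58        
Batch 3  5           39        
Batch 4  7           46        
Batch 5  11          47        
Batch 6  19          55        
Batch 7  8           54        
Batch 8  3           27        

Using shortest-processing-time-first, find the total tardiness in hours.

SPT (increasing processing time): Batch 2 Batch 8 Batch 3 Batch 4 Batch 7 Batch 5 Batch 6 Batch 1.
Batch 2: 0→2, due 58, tardiness 0
Batch 8: 2→5, due 27, tardiness 0
Batch 3: 5→10, due 39, tardiness 0
Batch 4: 10→17, due 46, tardiness 0
Batch 7: 17→25, due 54, tardiness 0
Batch 5: 25→36, due 47, tardiness 0
Batch 6: 36→55, due 55, tardiness 0
Batch 1: 55→77, due 51, tardiness 26
Sum = 0+0+0+0+0+0+0+26 = 26.

26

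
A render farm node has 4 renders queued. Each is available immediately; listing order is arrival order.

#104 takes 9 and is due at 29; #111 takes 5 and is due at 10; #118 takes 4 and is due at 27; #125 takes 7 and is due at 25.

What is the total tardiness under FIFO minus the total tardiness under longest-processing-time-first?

-7

FIFO (arrival order): #104 #111 #118 #125.
#104: 0→9, due 29, tardiness 0
#111: 9→14, due 10, tardiness 4
#118: 14→18, due 27, tardiness 0
#125: 18→25, due 25, tardiness 0
Sum = 0+4+0+0 = 4.
LPT (decreasing processing time): #104 #125 #111 #118.
#104: 0→9, due 29, tardiness 0
#125: 9→16, due 25, tardiness 0
#111: 16→21, due 10, tardiness 11
#118: 21→25, due 27, tardiness 0
Sum = 0+0+11+0 = 11.
Difference = 4 − 11 = -7.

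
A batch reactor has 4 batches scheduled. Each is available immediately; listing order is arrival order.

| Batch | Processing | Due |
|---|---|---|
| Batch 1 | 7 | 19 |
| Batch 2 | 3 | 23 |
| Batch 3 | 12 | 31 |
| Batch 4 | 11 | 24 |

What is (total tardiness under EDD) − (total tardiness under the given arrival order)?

EDD (increasing due date): Batch 1 Batch 2 Batch 4 Batch 3.
Batch 1: 0→7, due 19, tardiness 0
Batch 2: 7→10, due 23, tardiness 0
Batch 4: 10→21, due 24, tardiness 0
Batch 3: 21→33, due 31, tardiness 2
Sum = 0+0+0+2 = 2.
FIFO (arrival order): Batch 1 Batch 2 Batch 3 Batch 4.
Batch 1: 0→7, due 19, tardiness 0
Batch 2: 7→10, due 23, tardiness 0
Batch 3: 10→22, due 31, tardiness 0
Batch 4: 22→33, due 24, tardiness 9
Sum = 0+0+0+9 = 9.
Difference = 2 − 9 = -7.

-7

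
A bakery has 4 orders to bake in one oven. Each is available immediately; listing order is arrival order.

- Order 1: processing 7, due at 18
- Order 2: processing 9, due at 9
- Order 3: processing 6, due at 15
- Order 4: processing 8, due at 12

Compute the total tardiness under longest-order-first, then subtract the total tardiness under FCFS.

-6

LPT (decreasing processing time): Order 2 Order 4 Order 1 Order 3.
Order 2: 0→9, due 9, tardiness 0
Order 4: 9→17, due 12, tardiness 5
Order 1: 17→24, due 18, tardiness 6
Order 3: 24→30, due 15, tardiness 15
Sum = 0+5+6+15 = 26.
FIFO (arrival order): Order 1 Order 2 Order 3 Order 4.
Order 1: 0→7, due 18, tardiness 0
Order 2: 7→16, due 9, tardiness 7
Order 3: 16→22, due 15, tardiness 7
Order 4: 22→30, due 12, tardiness 18
Sum = 0+7+7+18 = 32.
Difference = 26 − 32 = -6.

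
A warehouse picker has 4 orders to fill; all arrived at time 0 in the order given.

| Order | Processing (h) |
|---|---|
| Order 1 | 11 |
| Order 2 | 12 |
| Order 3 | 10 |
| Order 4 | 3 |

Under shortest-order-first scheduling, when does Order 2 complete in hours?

SPT (increasing processing time): Order 4 Order 3 Order 1 Order 2.
Order 4: 0→3
Order 3: 3→13
Order 1: 13→24
Order 2: 24→36

36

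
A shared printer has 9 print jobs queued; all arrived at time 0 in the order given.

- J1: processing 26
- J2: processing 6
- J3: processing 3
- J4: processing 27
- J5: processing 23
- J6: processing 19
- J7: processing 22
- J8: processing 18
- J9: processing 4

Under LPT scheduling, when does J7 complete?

98

LPT (decreasing processing time): J4 J1 J5 J7 J6 J8 J2 J9 J3.
J4: 0→27
J1: 27→53
J5: 53→76
J7: 76→98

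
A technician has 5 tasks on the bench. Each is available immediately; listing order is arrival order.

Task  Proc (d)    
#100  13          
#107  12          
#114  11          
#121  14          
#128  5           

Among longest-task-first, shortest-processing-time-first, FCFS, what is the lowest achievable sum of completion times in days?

145

LPT (decreasing processing time): #121 #100 #107 #114 #128.
#121: 0→14
#100: 14→27
#107: 27→39
#114: 39→50
#128: 50→55
Sum = 14+27+39+50+55 = 185.
SPT (increasing processing time): #128 #114 #107 #100 #121.
#128: 0→5
#114: 5→16
#107: 16→28
#100: 28→41
#121: 41→55
Sum = 5+16+28+41+55 = 145.
FIFO (arrival order): #100 #107 #114 #121 #128.
#100: 0→13
#107: 13→25
#114: 25→36
#121: 36→50
#128: 50→55
Sum = 13+25+36+50+55 = 179.
LPT 185, SPT 145, FIFO 179 → minimum 145.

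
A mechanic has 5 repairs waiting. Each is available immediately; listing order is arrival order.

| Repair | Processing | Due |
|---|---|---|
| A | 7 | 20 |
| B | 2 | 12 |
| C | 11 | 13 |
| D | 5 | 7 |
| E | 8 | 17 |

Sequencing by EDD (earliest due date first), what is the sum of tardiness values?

27

EDD (increasing due date): D B C E A.
D: 0→5, due 7, tardiness 0
B: 5→7, due 12, tardiness 0
C: 7→18, due 13, tardiness 5
E: 18→26, due 17, tardiness 9
A: 26→33, due 20, tardiness 13
Sum = 0+0+5+9+13 = 27.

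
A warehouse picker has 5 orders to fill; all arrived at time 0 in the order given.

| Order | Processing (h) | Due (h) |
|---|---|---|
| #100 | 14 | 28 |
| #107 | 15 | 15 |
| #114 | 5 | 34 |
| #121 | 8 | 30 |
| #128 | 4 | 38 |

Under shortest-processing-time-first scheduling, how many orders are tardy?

SPT (increasing processing time): #128 #114 #121 #100 #107.
#128: 0→4, due 38, tardiness 0
#114: 4→9, due 34, tardiness 0
#121: 9→17, due 30, tardiness 0
#100: 17→31, due 28, tardiness 3
#107: 31→46, due 15, tardiness 31
Late orders: 2.

2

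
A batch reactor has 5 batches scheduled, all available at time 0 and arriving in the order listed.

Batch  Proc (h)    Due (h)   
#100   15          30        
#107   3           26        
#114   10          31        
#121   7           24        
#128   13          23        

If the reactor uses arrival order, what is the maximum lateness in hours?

FIFO (arrival order): #100 #107 #114 #121 #128.
#100: 0→15, due 30, lateness -15
#107: 15→18, due 26, lateness -8
#114: 18→28, due 31, lateness -3
#121: 28→35, due 24, lateness 11
#128: 35→48, due 23, lateness 25
Maximum = 25.

25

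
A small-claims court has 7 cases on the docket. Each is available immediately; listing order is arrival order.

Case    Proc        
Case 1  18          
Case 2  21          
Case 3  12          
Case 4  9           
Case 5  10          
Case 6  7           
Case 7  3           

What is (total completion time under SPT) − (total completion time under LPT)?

-158

SPT (increasing processing time): Case 7 Case 6 Case 4 Case 5 Case 3 Case 1 Case 2.
Case 7: 0→3
Case 6: 3→10
Case 4: 10→19
Case 5: 19→29
Case 3: 29→41
Case 1: 41→59
Case 2: 59→80
Sum = 3+10+19+29+41+59+80 = 241.
LPT (decreasing processing time): Case 2 Case 1 Case 3 Case 5 Case 4 Case 6 Case 7.
Case 2: 0→21
Case 1: 21→39
Case 3: 39→51
Case 5: 51→61
Case 4: 61→70
Case 6: 70→77
Case 7: 77→80
Sum = 21+39+51+61+70+77+80 = 399.
Difference = 241 − 399 = -158.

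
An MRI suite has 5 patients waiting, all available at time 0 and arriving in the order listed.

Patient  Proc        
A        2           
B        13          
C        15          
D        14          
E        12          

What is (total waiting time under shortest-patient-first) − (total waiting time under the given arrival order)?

SPT (increasing processing time): A E B D C.
A: waits 0, runs 0→2
E: waits 2, runs 2→14
B: waits 14, runs 14→27
D: waits 27, runs 27→41
C: waits 41, runs 41→56
Sum = 0+2+14+27+41 = 84.
FIFO (arrival order): A B C D E.
A: waits 0, runs 0→2
B: waits 2, runs 2→15
C: waits 15, runs 15→30
D: waits 30, runs 30→44
E: waits 44, runs 44→56
Sum = 0+2+15+30+44 = 91.
Difference = 84 − 91 = -7.

-7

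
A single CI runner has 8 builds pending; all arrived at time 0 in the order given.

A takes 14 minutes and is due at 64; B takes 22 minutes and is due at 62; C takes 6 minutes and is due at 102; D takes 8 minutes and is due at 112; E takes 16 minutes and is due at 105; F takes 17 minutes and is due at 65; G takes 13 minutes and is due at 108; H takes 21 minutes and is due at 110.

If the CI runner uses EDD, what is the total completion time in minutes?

EDD (increasing due date): B A F C E G H D.
B: 0→22
A: 22→36
F: 36→53
C: 53→59
E: 59→75
G: 75→88
H: 88→109
D: 109→117
Sum = 22+36+53+59+75+88+109+117 = 559.

559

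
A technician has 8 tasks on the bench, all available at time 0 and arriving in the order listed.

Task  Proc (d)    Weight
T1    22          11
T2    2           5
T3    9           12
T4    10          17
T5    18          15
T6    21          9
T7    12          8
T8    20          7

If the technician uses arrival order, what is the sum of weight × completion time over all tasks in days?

4692

FIFO (arrival order): T1 T2 T3 T4 T5 T6 T7 T8.
T1: finishes 22, weight 11, w·C = 242
T2: finishes 24, weight 5, w·C = 120
T3: finishes 33, weight 12, w·C = 396
T4: finishes 43, weight 17, w·C = 731
T5: finishes 61, weight 15, w·C = 915
T6: finishes 82, weight 9, w·C = 738
T7: finishes 94, weight 8, w·C = 752
T8: finishes 114, weight 7, w·C = 798
Sum = 242+120+396+731+915+738+752+798 = 4692.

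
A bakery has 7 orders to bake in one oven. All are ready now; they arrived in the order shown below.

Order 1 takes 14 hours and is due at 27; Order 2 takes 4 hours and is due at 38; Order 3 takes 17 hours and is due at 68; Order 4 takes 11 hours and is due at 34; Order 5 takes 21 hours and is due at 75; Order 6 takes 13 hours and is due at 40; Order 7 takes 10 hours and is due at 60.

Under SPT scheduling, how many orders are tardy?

3

SPT (increasing processing time): Order 2 Order 7 Order 4 Order 6 Order 1 Order 3 Order 5.
Order 2: 0→4, due 38, tardiness 0
Order 7: 4→14, due 60, tardiness 0
Order 4: 14→25, due 34, tardiness 0
Order 6: 25→38, due 40, tardiness 0
Order 1: 38→52, due 27, tardiness 25
Order 3: 52→69, due 68, tardiness 1
Order 5: 69→90, due 75, tardiness 15
Late orders: 3.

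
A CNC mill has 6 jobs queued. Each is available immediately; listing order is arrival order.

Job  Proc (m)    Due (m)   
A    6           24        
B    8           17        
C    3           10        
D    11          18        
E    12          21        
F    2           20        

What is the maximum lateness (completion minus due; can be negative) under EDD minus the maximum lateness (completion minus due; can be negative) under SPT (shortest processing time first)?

-3

EDD (increasing due date): C B D F E A.
C: 0→3, due 10, lateness -7
B: 3→11, due 17, lateness -6
D: 11→22, due 18, lateness 4
F: 22→24, due 20, lateness 4
E: 24→36, due 21, lateness 15
A: 36→42, due 24, lateness 18
Maximum = 18.
SPT (increasing processing time): F C A B D E.
F: 0→2, due 20, lateness -18
C: 2→5, due 10, lateness -5
A: 5→11, due 24, lateness -13
B: 11→19, due 17, lateness 2
D: 19→30, due 18, lateness 12
E: 30→42, due 21, lateness 21
Maximum = 21.
Difference = 18 − 21 = -3.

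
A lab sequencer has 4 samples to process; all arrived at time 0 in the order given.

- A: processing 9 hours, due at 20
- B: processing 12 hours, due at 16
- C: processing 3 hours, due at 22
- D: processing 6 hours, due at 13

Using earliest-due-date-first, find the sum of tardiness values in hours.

EDD (increasing due date): D B A C.
D: 0→6, due 13, tardiness 0
B: 6→18, due 16, tardiness 2
A: 18→27, due 20, tardiness 7
C: 27→30, due 22, tardiness 8
Sum = 0+2+7+8 = 17.

17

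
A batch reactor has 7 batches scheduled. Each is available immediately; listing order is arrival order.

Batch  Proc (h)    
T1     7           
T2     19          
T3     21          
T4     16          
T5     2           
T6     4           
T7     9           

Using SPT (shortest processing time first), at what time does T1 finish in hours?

SPT (increasing processing time): T5 T6 T1 T7 T4 T2 T3.
T5: 0→2
T6: 2→6
T1: 6→13

13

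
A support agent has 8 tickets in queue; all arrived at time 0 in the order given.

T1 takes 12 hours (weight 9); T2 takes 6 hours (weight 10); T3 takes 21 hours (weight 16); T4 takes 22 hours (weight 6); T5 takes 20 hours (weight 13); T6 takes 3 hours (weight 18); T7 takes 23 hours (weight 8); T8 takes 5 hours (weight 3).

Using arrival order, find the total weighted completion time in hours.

5035

FIFO (arrival order): T1 T2 T3 T4 T5 T6 T7 T8.
T1: finishes 12, weight 9, w·C = 108
T2: finishes 18, weight 10, w·C = 180
T3: finishes 39, weight 16, w·C = 624
T4: finishes 61, weight 6, w·C = 366
T5: finishes 81, weight 13, w·C = 1053
T6: finishes 84, weight 18, w·C = 1512
T7: finishes 107, weight 8, w·C = 856
T8: finishes 112, weight 3, w·C = 336
Sum = 108+180+624+366+1053+1512+856+336 = 5035.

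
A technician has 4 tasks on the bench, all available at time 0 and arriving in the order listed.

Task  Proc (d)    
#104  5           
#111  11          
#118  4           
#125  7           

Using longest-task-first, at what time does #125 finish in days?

LPT (decreasing processing time): #111 #125 #104 #118.
#111: 0→11
#125: 11→18

18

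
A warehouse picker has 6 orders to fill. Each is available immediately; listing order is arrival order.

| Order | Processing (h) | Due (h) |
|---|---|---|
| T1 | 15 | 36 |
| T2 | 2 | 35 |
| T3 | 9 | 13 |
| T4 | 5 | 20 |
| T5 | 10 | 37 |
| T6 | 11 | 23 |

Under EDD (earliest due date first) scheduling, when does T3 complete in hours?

9

EDD (increasing due date): T3 T4 T6 T2 T1 T5.
T3: 0→9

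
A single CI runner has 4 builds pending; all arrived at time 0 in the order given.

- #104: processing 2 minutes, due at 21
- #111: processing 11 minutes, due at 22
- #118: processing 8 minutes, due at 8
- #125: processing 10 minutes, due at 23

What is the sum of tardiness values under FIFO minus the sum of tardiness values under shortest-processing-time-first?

FIFO (arrival order): #104 #111 #118 #125.
#104: 0→2, due 21, tardiness 0
#111: 2→13, due 22, tardiness 0
#118: 13→21, due 8, tardiness 13
#125: 21→31, due 23, tardiness 8
Sum = 0+0+13+8 = 21.
SPT (increasing processing time): #104 #118 #125 #111.
#104: 0→2, due 21, tardiness 0
#118: 2→10, due 8, tardiness 2
#125: 10→20, due 23, tardiness 0
#111: 20→31, due 22, tardiness 9
Sum = 0+2+0+9 = 11.
Difference = 21 − 11 = 10.

10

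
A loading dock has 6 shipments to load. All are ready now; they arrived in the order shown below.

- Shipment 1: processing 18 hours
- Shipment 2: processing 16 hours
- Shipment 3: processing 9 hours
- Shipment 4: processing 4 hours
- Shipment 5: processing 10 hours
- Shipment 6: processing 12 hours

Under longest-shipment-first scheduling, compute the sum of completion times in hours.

288

LPT (decreasing processing time): Shipment 1 Shipment 2 Shipment 6 Shipment 5 Shipment 3 Shipment 4.
Shipment 1: 0→18
Shipment 2: 18→34
Shipment 6: 34→46
Shipment 5: 46→56
Shipment 3: 56→65
Shipment 4: 65→69
Sum = 18+34+46+56+65+69 = 288.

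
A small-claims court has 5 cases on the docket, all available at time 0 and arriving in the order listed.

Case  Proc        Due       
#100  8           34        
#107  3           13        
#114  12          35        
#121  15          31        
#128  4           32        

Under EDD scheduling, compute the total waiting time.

73

EDD (increasing due date): #107 #121 #128 #100 #114.
#107: waits 0, runs 0→3
#121: waits 3, runs 3→18
#128: waits 18, runs 18→22
#100: waits 22, runs 22→30
#114: waits 30, runs 30→42
Sum = 0+3+18+22+30 = 73.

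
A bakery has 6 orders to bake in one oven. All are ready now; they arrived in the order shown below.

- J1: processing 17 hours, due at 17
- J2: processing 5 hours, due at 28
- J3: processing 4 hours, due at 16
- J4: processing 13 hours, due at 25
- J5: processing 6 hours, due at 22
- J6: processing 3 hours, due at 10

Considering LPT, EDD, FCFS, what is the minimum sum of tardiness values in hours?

LPT (decreasing processing time): J1 J4 J5 J2 J3 J6.
J1: 0→17, due 17, tardiness 0
J4: 17→30, due 25, tardiness 5
J5: 30→36, due 22, tardiness 14
J2: 36→41, due 28, tardiness 13
J3: 41→45, due 16, tardiness 29
J6: 45→48, due 10, tardiness 38
Sum = 0+5+14+13+29+38 = 99.
EDD (increasing due date): J6 J3 J1 J5 J4 J2.
J6: 0→3, due 10, tardiness 0
J3: 3→7, due 16, tardiness 0
J1: 7→24, due 17, tardiness 7
J5: 24→30, due 22, tardiness 8
J4: 30→43, due 25, tardiness 18
J2: 43→48, due 28, tardiness 20
Sum = 0+0+7+8+18+20 = 53.
FIFO (arrival order): J1 J2 J3 J4 J5 J6.
J1: 0→17, due 17, tardiness 0
J2: 17→22, due 28, tardiness 0
J3: 22→26, due 16, tardiness 10
J4: 26→39, due 25, tardiness 14
J5: 39→45, due 22, tardiness 23
J6: 45→48, due 10, tardiness 38
Sum = 0+0+10+14+23+38 = 85.
LPT 99, EDD 53, FIFO 85 → minimum 53.

53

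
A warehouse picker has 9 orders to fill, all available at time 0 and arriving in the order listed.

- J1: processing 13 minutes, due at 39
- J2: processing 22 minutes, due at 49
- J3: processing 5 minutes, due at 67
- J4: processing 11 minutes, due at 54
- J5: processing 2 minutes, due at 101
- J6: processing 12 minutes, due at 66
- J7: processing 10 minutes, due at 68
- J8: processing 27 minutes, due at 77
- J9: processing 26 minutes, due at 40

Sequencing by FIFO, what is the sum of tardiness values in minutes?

120

FIFO (arrival order): J1 J2 J3 J4 J5 J6 J7 J8 J9.
J1: 0→13, due 39, tardiness 0
J2: 13→35, due 49, tardiness 0
J3: 35→40, due 67, tardiness 0
J4: 40→51, due 54, tardiness 0
J5: 51→53, due 101, tardiness 0
J6: 53→65, due 66, tardiness 0
J7: 65→75, due 68, tardiness 7
J8: 75→102, due 77, tardiness 25
J9: 102→128, due 40, tardiness 88
Sum = 0+0+0+0+0+0+7+25+88 = 120.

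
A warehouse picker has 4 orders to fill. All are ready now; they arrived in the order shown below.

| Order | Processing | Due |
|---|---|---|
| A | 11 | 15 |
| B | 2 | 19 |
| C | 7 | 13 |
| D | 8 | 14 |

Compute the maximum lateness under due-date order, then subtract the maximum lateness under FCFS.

-3

EDD (increasing due date): C D A B.
C: 0→7, due 13, lateness -6
D: 7→15, due 14, lateness 1
A: 15→26, due 15, lateness 11
B: 26→28, due 19, lateness 9
Maximum = 11.
FIFO (arrival order): A B C D.
A: 0→11, due 15, lateness -4
B: 11→13, due 19, lateness -6
C: 13→20, due 13, lateness 7
D: 20→28, due 14, lateness 14
Maximum = 14.
Difference = 11 − 14 = -3.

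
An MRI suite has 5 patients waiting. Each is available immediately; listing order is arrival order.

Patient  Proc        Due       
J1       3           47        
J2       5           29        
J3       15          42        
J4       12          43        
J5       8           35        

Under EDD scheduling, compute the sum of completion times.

129

EDD (increasing due date): J2 J5 J3 J4 J1.
J2: 0→5
J5: 5→13
J3: 13→28
J4: 28→40
J1: 40→43
Sum = 5+13+28+40+43 = 129.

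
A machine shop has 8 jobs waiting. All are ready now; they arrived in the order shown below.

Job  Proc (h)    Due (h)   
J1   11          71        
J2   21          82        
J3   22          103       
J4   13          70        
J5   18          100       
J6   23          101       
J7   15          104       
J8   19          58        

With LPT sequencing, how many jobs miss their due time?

LPT (decreasing processing time): J6 J3 J2 J8 J5 J7 J4 J1.
J6: 0→23, due 101, tardiness 0
J3: 23→45, due 103, tardiness 0
J2: 45→66, due 82, tardiness 0
J8: 66→85, due 58, tardiness 27
J5: 85→103, due 100, tardiness 3
J7: 103→118, due 104, tardiness 14
J4: 118→131, due 70, tardiness 61
J1: 131→142, due 71, tardiness 71
Late jobs: 5.

5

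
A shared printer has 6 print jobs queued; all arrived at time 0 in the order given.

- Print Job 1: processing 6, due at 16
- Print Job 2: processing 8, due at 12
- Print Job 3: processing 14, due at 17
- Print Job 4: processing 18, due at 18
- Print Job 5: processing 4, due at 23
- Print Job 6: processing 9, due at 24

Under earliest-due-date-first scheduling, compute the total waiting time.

EDD (increasing due date): Print Job 2 Print Job 1 Print Job 3 Print Job 4 Print Job 5 Print Job 6.
Print Job 2: waits 0, runs 0→8
Print Job 1: waits 8, runs 8→14
Print Job 3: waits 14, runs 14→28
Print Job 4: waits 28, runs 28→46
Print Job 5: waits 46, runs 46→50
Print Job 6: waits 50, runs 50→59
Sum = 0+8+14+28+46+50 = 146.

146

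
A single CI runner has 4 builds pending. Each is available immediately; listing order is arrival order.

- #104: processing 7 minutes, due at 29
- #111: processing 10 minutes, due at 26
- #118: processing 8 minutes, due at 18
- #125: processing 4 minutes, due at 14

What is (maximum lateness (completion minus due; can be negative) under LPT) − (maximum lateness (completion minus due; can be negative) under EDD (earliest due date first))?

LPT (decreasing processing time): #111 #118 #104 #125.
#111: 0→10, due 26, lateness -16
#118: 10→18, due 18, lateness 0
#104: 18→25, due 29, lateness -4
#125: 25→29, due 14, lateness 15
Maximum = 15.
EDD (increasing due date): #125 #118 #111 #104.
#125: 0→4, due 14, lateness -10
#118: 4→12, due 18, lateness -6
#111: 12→22, due 26, lateness -4
#104: 22→29, due 29, lateness 0
Maximum = 0.
Difference = 15 − 0 = 15.

15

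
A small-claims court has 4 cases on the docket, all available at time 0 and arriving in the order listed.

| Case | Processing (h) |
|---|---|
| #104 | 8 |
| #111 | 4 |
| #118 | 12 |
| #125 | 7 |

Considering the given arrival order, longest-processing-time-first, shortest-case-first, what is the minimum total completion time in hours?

FIFO (arrival order): #104 #111 #118 #125.
#104: 0→8
#111: 8→12
#118: 12→24
#125: 24→31
Sum = 8+12+24+31 = 75.
LPT (decreasing processing time): #118 #104 #125 #111.
#118: 0→12
#104: 12→20
#125: 20→27
#111: 27→31
Sum = 12+20+27+31 = 90.
SPT (increasing processing time): #111 #125 #104 #118.
#111: 0→4
#125: 4→11
#104: 11→19
#118: 19→31
Sum = 4+11+19+31 = 65.
FIFO 75, LPT 90, SPT 65 → minimum 65.

65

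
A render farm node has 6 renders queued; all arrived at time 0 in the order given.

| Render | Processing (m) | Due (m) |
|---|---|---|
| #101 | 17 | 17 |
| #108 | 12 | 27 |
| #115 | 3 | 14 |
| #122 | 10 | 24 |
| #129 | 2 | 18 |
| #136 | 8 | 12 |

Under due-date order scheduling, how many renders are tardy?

4

EDD (increasing due date): #136 #115 #101 #129 #122 #108.
#136: 0→8, due 12, tardiness 0
#115: 8→11, due 14, tardiness 0
#101: 11→28, due 17, tardiness 11
#129: 28→30, due 18, tardiness 12
#122: 30→40, due 24, tardiness 16
#108: 40→52, due 27, tardiness 25
Late renders: 4.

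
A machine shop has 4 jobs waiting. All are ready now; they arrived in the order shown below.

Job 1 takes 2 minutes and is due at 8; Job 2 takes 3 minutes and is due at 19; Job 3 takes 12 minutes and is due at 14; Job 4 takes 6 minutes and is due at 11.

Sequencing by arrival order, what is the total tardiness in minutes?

15

FIFO (arrival order): Job 1 Job 2 Job 3 Job 4.
Job 1: 0→2, due 8, tardiness 0
Job 2: 2→5, due 19, tardiness 0
Job 3: 5→17, due 14, tardiness 3
Job 4: 17→23, due 11, tardiness 12
Sum = 0+0+3+12 = 15.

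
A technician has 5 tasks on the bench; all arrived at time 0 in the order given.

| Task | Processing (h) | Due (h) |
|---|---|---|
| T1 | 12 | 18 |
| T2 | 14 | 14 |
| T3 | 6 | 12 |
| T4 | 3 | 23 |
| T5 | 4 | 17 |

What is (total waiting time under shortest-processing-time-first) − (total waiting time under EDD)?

SPT (increasing processing time): T4 T5 T3 T1 T2.
T4: waits 0, runs 0→3
T5: waits 3, runs 3→7
T3: waits 7, runs 7→13
T1: waits 13, runs 13→25
T2: waits 25, runs 25→39
Sum = 0+3+7+13+25 = 48.
EDD (increasing due date): T3 T2 T5 T1 T4.
T3: waits 0, runs 0→6
T2: waits 6, runs 6→20
T5: waits 20, runs 20→24
T1: waits 24, runs 24→36
T4: waits 36, runs 36→39
Sum = 0+6+20+24+36 = 86.
Difference = 48 − 86 = -38.

-38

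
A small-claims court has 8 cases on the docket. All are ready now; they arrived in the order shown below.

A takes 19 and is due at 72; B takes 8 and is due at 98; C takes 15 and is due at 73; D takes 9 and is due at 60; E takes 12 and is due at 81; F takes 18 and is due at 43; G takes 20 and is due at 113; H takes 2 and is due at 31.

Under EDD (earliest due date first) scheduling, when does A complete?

EDD (increasing due date): H F D A C E B G.
H: 0→2
F: 2→20
D: 20→29
A: 29→48

48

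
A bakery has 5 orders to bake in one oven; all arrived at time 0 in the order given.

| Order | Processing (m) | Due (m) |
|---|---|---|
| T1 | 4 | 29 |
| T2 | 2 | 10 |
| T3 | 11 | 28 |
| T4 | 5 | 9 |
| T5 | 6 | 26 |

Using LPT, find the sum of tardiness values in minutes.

LPT (decreasing processing time): T3 T5 T4 T1 T2.
T3: 0→11, due 28, tardiness 0
T5: 11→17, due 26, tardiness 0
T4: 17→22, due 9, tardiness 13
T1: 22→26, due 29, tardiness 0
T2: 26→28, due 10, tardiness 18
Sum = 0+0+13+0+18 = 31.

31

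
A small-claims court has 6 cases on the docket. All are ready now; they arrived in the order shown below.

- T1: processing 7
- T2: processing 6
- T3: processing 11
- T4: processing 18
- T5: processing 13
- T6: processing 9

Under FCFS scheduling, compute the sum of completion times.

205

FIFO (arrival order): T1 T2 T3 T4 T5 T6.
T1: 0→7
T2: 7→13
T3: 13→24
T4: 24→42
T5: 42→55
T6: 55→64
Sum = 7+13+24+42+55+64 = 205.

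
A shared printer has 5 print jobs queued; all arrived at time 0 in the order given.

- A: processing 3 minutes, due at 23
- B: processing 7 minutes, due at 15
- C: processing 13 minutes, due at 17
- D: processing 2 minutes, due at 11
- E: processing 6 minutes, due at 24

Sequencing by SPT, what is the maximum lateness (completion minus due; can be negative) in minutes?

SPT (increasing processing time): D A E B C.
D: 0→2, due 11, lateness -9
A: 2→5, due 23, lateness -18
E: 5→11, due 24, lateness -13
B: 11→18, due 15, lateness 3
C: 18→31, due 17, lateness 14
Maximum = 14.

14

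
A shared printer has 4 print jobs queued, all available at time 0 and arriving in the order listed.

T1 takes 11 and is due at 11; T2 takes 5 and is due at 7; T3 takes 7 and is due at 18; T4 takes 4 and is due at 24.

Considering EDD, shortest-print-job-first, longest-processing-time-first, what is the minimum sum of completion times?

EDD (increasing due date): T2 T1 T3 T4.
T2: 0→5
T1: 5→16
T3: 16→23
T4: 23→27
Sum = 5+16+23+27 = 71.
SPT (increasing processing time): T4 T2 T3 T1.
T4: 0→4
T2: 4→9
T3: 9→16
T1: 16→27
Sum = 4+9+16+27 = 56.
LPT (decreasing processing time): T1 T3 T2 T4.
T1: 0→11
T3: 11→18
T2: 18→23
T4: 23→27
Sum = 11+18+23+27 = 79.
EDD 71, SPT 56, LPT 79 → minimum 56.

56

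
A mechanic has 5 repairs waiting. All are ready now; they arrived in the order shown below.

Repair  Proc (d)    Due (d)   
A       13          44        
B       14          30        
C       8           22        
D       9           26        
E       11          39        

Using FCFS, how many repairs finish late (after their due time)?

3

FIFO (arrival order): A B C D E.
A: 0→13, due 44, tardiness 0
B: 13→27, due 30, tardiness 0
C: 27→35, due 22, tardiness 13
D: 35→44, due 26, tardiness 18
E: 44→55, due 39, tardiness 16
Late repairs: 3.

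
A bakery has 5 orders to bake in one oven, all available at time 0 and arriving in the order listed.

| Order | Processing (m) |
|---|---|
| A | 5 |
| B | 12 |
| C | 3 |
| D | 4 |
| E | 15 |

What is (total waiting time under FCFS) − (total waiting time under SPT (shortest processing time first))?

20

FIFO (arrival order): A B C D E.
A: waits 0, runs 0→5
B: waits 5, runs 5→17
C: waits 17, runs 17→20
D: waits 20, runs 20→24
E: waits 24, runs 24→39
Sum = 0+5+17+20+24 = 66.
SPT (increasing processing time): C D A B E.
C: waits 0, runs 0→3
D: waits 3, runs 3→7
A: waits 7, runs 7→12
B: waits 12, runs 12→24
E: waits 24, runs 24→39
Sum = 0+3+7+12+24 = 46.
Difference = 66 − 46 = 20.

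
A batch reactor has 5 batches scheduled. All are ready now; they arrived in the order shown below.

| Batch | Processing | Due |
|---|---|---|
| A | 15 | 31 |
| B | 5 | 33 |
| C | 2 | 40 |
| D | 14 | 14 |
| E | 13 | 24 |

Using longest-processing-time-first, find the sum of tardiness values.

LPT (decreasing processing time): A D E B C.
A: 0→15, due 31, tardiness 0
D: 15→29, due 14, tardiness 15
E: 29→42, due 24, tardiness 18
B: 42→47, due 33, tardiness 14
C: 47→49, due 40, tardiness 9
Sum = 0+15+18+14+9 = 56.

56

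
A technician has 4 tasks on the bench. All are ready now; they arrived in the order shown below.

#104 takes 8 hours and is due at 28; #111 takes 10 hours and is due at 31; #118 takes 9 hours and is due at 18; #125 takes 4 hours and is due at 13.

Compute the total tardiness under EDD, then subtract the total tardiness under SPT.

-3

EDD (increasing due date): #125 #118 #104 #111.
#125: 0→4, due 13, tardiness 0
#118: 4→13, due 18, tardiness 0
#104: 13→21, due 28, tardiness 0
#111: 21→31, due 31, tardiness 0
Sum = 0+0+0+0 = 0.
SPT (increasing processing time): #125 #104 #118 #111.
#125: 0→4, due 13, tardiness 0
#104: 4→12, due 28, tardiness 0
#118: 12→21, due 18, tardiness 3
#111: 21→31, due 31, tardiness 0
Sum = 0+0+3+0 = 3.
Difference = 0 − 3 = -3.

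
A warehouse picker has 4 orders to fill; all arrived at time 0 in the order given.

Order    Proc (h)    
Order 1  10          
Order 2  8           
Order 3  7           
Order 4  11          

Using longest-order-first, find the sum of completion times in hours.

LPT (decreasing processing time): Order 4 Order 1 Order 2 Order 3.
Order 4: 0→11
Order 1: 11→21
Order 2: 21→29
Order 3: 29→36
Sum = 11+21+29+36 = 97.

97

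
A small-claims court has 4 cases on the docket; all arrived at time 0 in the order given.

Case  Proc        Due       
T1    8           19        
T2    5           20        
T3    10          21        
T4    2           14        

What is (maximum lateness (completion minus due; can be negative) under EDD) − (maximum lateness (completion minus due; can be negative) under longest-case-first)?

EDD (increasing due date): T4 T1 T2 T3.
T4: 0→2, due 14, lateness -12
T1: 2→10, due 19, lateness -9
T2: 10→15, due 20, lateness -5
T3: 15→25, due 21, lateness 4
Maximum = 4.
LPT (decreasing processing time): T3 T1 T2 T4.
T3: 0→10, due 21, lateness -11
T1: 10→18, due 19, lateness -1
T2: 18→23, due 20, lateness 3
T4: 23→25, due 14, lateness 11
Maximum = 11.
Difference = 4 − 11 = -7.

-7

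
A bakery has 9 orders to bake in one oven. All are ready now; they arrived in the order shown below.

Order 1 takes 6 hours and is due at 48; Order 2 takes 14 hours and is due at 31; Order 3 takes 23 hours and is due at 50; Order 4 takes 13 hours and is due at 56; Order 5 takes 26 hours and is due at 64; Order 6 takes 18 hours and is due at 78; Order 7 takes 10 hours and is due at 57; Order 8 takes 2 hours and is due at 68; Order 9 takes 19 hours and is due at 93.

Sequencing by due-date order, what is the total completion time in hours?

628

EDD (increasing due date): Order 2 Order 1 Order 3 Order 4 Order 7 Order 5 Order 8 Order 6 Order 9.
Order 2: 0→14
Order 1: 14→20
Order 3: 20→43
Order 4: 43→56
Order 7: 56→66
Order 5: 66→92
Order 8: 92→94
Order 6: 94→112
Order 9: 112→131
Sum = 14+20+43+56+66+92+94+112+131 = 628.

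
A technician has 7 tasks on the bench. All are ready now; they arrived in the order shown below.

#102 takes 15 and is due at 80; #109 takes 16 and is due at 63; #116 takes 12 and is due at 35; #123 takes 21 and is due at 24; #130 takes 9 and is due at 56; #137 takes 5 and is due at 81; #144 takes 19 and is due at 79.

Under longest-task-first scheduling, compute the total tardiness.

100

LPT (decreasing processing time): #123 #144 #109 #102 #116 #130 #137.
#123: 0→21, due 24, tardiness 0
#144: 21→40, due 79, tardiness 0
#109: 40→56, due 63, tardiness 0
#102: 56→71, due 80, tardiness 0
#116: 71→83, due 35, tardiness 48
#130: 83→92, due 56, tardiness 36
#137: 92→97, due 81, tardiness 16
Sum = 0+0+0+0+48+36+16 = 100.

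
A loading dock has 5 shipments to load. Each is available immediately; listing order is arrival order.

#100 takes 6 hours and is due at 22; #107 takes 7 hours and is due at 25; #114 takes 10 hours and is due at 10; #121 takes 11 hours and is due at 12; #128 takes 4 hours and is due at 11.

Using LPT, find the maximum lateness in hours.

27

LPT (decreasing processing time): #121 #114 #107 #100 #128.
#121: 0→11, due 12, lateness -1
#114: 11→21, due 10, lateness 11
#107: 21→28, due 25, lateness 3
#100: 28→34, due 22, lateness 12
#128: 34→38, due 11, lateness 27
Maximum = 27.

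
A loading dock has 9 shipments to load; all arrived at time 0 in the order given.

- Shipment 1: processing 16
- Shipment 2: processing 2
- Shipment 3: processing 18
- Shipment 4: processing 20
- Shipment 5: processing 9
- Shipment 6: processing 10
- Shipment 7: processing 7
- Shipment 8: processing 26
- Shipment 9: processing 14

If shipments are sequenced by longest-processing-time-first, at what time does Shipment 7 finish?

120

LPT (decreasing processing time): Shipment 8 Shipment 4 Shipment 3 Shipment 1 Shipment 9 Shipment 6 Shipment 5 Shipment 7 Shipment 2.
Shipment 8: 0→26
Shipment 4: 26→46
Shipment 3: 46→64
Shipment 1: 64→80
Shipment 9: 80→94
Shipment 6: 94→104
Shipment 5: 104→113
Shipment 7: 113→120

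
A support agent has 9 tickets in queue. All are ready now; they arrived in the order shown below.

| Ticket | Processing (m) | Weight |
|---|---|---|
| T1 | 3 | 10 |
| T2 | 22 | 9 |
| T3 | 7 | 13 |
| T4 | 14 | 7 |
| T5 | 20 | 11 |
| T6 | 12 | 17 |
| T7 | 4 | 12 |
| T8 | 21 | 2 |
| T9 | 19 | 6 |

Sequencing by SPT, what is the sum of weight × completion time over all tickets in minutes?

SPT (increasing processing time): T1 T7 T3 T6 T4 T9 T5 T8 T2.
T1: finishes 3, weight 10, w·C = 30
T7: finishes 7, weight 12, w·C = 84
T3: finishes 14, weight 13, w·C = 182
T6: finishes 26, weight 17, w·C = 442
T4: finishes 40, weight 7, w·C = 280
T9: finishes 59, weight 6, w·C = 354
T5: finishes 79, weight 11, w·C = 869
T8: finishes 100, weight 2, w·C = 200
T2: finishes 122, weight 9, w·C = 1098
Sum = 30+84+182+442+280+354+869+200+1098 = 3539.

3539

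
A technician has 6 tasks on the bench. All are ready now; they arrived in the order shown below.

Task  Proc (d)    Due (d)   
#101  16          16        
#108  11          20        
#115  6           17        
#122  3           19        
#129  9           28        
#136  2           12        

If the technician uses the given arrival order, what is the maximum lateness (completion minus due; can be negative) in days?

FIFO (arrival order): #101 #108 #115 #122 #129 #136.
#101: 0→16, due 16, lateness 0
#108: 16→27, due 20, lateness 7
#115: 27→33, due 17, lateness 16
#122: 33→36, due 19, lateness 17
#129: 36→45, due 28, lateness 17
#136: 45→47, due 12, lateness 35
Maximum = 35.

35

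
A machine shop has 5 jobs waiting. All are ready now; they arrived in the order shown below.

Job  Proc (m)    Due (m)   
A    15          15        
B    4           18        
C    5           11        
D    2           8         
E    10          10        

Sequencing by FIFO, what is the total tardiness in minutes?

58

FIFO (arrival order): A B C D E.
A: 0→15, due 15, tardiness 0
B: 15→19, due 18, tardiness 1
C: 19→24, due 11, tardiness 13
D: 24→26, due 8, tardiness 18
E: 26→36, due 10, tardiness 26
Sum = 0+1+13+18+26 = 58.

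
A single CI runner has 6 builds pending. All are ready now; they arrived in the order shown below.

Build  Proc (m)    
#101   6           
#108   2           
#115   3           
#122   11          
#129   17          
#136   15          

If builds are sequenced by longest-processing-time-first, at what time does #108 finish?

54

LPT (decreasing processing time): #129 #136 #122 #101 #115 #108.
#129: 0→17
#136: 17→32
#122: 32→43
#101: 43→49
#115: 49→52
#108: 52→54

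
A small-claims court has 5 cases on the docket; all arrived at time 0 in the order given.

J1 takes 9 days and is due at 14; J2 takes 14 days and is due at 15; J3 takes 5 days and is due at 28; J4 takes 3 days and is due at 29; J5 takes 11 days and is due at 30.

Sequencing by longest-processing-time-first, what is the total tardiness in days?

LPT (decreasing processing time): J2 J5 J1 J3 J4.
J2: 0→14, due 15, tardiness 0
J5: 14→25, due 30, tardiness 0
J1: 25→34, due 14, tardiness 20
J3: 34→39, due 28, tardiness 11
J4: 39→42, due 29, tardiness 13
Sum = 0+0+20+11+13 = 44.

44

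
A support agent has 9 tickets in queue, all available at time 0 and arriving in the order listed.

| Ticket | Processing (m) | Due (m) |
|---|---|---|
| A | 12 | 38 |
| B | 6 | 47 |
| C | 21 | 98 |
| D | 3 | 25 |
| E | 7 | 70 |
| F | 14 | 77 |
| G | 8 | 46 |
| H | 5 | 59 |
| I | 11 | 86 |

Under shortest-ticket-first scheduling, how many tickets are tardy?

1

SPT (increasing processing time): D H B E G I A F C.
D: 0→3, due 25, tardiness 0
H: 3→8, due 59, tardiness 0
B: 8→14, due 47, tardiness 0
E: 14→21, due 70, tardiness 0
G: 21→29, due 46, tardiness 0
I: 29→40, due 86, tardiness 0
A: 40→52, due 38, tardiness 14
F: 52→66, due 77, tardiness 0
C: 66→87, due 98, tardiness 0
Late tickets: 1.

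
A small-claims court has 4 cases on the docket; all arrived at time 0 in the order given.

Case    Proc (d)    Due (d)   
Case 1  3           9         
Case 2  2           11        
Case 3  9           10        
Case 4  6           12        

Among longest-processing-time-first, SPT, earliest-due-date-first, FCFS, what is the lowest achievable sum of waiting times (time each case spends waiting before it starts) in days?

18

LPT (decreasing processing time): Case 3 Case 4 Case 1 Case 2.
Case 3: waits 0, runs 0→9
Case 4: waits 9, runs 9→15
Case 1: waits 15, runs 15→18
Case 2: waits 18, runs 18→20
Sum = 0+9+15+18 = 42.
SPT (increasing processing time): Case 2 Case 1 Case 4 Case 3.
Case 2: waits 0, runs 0→2
Case 1: waits 2, runs 2→5
Case 4: waits 5, runs 5→11
Case 3: waits 11, runs 11→20
Sum = 0+2+5+11 = 18.
EDD (increasing due date): Case 1 Case 3 Case 2 Case 4.
Case 1: waits 0, runs 0→3
Case 3: waits 3, runs 3→12
Case 2: waits 12, runs 12→14
Case 4: waits 14, runs 14→20
Sum = 0+3+12+14 = 29.
FIFO (arrival order): Case 1 Case 2 Case 3 Case 4.
Case 1: waits 0, runs 0→3
Case 2: waits 3, runs 3→5
Case 3: waits 5, runs 5→14
Case 4: waits 14, runs 14→20
Sum = 0+3+5+14 = 22.
LPT 42, SPT 18, EDD 29, FIFO 22 → minimum 18.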